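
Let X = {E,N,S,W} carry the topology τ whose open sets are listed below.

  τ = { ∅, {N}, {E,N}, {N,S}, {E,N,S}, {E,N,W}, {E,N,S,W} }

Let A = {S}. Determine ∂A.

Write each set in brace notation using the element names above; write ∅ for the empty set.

interior: largest open inside A is ∅ (from ∅)
cl via duality: int({E,N,W}) = {E,N,W}, so X∖{E,N,W} = {S}
cl∖int = {S}

{S}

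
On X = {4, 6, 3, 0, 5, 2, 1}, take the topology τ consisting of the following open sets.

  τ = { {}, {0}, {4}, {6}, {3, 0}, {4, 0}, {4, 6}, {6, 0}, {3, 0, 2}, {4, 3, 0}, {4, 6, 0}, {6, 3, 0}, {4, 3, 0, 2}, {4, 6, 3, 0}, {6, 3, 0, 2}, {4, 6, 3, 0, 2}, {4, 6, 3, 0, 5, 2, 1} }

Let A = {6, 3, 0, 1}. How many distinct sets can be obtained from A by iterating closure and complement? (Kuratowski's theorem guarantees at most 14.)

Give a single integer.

8

cl via duality: int({4, 5, 2}) = {4}, so X∖{4} = {6, 3, 0, 5, 2, 1}
Write k for closure, c for complement:
  1. A     = {6, 3, 0, 1}
  2. kA    = {6, 3, 0, 5, 2, 1}
  3. cA    = {4, 5, 2}
  4. ckA   = {4}
  5. kcA   = {4, 5, 2, 1}
  6. kckA  = {4, 5, 1}
  7. ckcA  = {6, 3, 0}
  8. ckckA = {6, 3, 0, 2}
applying k or c yields no new set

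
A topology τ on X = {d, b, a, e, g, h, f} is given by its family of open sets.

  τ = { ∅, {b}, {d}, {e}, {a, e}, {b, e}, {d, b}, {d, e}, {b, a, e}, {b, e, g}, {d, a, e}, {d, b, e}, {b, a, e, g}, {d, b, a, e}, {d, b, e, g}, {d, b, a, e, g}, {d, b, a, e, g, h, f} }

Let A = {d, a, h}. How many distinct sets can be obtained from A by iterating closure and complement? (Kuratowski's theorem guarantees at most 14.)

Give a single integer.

X∖A={b, e, g, f}, int(X∖A)={b, e, g}, hence cl(A)={d, a, h, f}
Orbit (k=closure, c=complement):
  1. A     = {d, a, h}
  2. kA    = {d, a, h, f}
  3. cA    = {b, e, g, f}
  4. ckA   = {b, e, g}
  5. kcA   = {b, a, e, g, h, f}
  6. ckcA  = {d}
  7. kckcA = {d, h, f}
  8. ckckcA = {b, a, e, g}
(closed under both — stop)

8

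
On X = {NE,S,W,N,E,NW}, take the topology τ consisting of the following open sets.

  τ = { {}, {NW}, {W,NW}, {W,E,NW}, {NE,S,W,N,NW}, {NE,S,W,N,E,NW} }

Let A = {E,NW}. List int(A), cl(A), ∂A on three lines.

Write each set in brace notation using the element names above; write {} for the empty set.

int(A) = {NW}
cl(A)  = {NE,S,W,N,E,NW}
∂A     = {NE,S,W,N,E}

open subsets of A: {}, {NW}; so int(A) = {NW}
closure: X∖int(X∖A) = X∖{} = {NE,S,W,N,E,NW}
∂A = {NE,S,W,N,E,NW} minus {NW} = {NE,S,W,N,E}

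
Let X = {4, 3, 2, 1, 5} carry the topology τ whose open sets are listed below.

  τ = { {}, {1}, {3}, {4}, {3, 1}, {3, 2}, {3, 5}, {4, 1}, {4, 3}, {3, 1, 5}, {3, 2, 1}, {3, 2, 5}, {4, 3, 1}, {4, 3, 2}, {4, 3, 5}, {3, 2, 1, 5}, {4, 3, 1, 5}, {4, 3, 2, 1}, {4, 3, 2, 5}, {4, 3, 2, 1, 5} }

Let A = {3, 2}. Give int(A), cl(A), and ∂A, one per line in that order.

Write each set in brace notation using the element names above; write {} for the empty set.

int(A) = {3, 2}
cl(A)  = {3, 2, 5}
∂A     = {5}

U open, U⊆A: {}, {3}, {3, 2}. int(A) = ⋃ = {3, 2}
X∖A={4, 1, 5}, int(X∖A)={4, 1}, hence cl(A)={3, 2, 5}
∂A: remove int from cl → {5}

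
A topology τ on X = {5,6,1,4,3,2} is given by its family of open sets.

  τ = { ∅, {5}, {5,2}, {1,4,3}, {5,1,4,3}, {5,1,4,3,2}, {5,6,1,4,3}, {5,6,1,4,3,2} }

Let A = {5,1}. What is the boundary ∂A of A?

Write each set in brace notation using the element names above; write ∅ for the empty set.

{6,1,4,3,2}

open subsets of A: ∅, {5}; so int(A) = {5}
closure: X∖int(X∖A) = X∖∅ = {5,6,1,4,3,2}
∂A = {5,6,1,4,3,2} minus {5} = {6,1,4,3,2}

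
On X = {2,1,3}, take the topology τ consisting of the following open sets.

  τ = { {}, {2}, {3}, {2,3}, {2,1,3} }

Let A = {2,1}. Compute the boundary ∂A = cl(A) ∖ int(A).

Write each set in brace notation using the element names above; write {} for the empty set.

{1}

U open, U⊆A: {}, {2}. int(A) = ⋃ = {2}
X∖A={3}, int(X∖A)={3}, hence cl(A)={2,1}
∂A: remove int from cl → {1}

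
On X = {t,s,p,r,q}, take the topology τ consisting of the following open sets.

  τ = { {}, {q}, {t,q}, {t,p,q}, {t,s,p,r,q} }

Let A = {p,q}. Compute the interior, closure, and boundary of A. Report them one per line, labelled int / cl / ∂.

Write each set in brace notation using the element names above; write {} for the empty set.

int(A) = {q}
cl(A)  = {t,s,p,r,q}
∂A     = {t,s,p,r}

opens ⊆ A: {}, {q}; union → int = {q}
complement {t,s,r}; its interior {}; cl(A) = X∖{} = {t,s,p,r,q}
boundary = {t,s,p,r,q} ∖ {q} = {t,s,p,r}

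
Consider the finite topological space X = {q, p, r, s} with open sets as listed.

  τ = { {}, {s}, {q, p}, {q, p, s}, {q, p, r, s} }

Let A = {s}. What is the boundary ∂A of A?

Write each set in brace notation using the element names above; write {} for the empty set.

opens ⊆ A: {}, {s}; union → int = {s}
complement {q, p, r}; its interior {q, p}; cl(A) = X∖{q, p} = {r, s}
boundary = {r, s} ∖ {s} = {r}

{r}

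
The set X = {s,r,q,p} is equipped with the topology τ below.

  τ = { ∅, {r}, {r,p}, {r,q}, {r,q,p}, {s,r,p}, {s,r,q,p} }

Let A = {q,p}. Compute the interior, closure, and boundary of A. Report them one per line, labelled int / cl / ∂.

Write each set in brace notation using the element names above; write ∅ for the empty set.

opens ⊆ A: ∅; union → int = ∅
complement {s,r}; its interior {r}; cl(A) = X∖{r} = {s,q,p}
boundary = {s,q,p} ∖ ∅ = {s,q,p}

int(A) = ∅
cl(A)  = {s,q,p}
∂A     = {s,q,p}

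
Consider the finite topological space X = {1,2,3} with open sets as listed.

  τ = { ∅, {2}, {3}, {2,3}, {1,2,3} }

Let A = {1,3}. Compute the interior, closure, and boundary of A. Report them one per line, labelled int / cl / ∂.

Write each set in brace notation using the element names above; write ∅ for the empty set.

int(A) = {3}
cl(A)  = {1,3}
∂A     = {1}

open subsets of A: ∅, {3}; so int(A) = {3}
closure: X∖int(X∖A) = X∖{2} = {1,3}
∂A = {1,3} minus {3} = {1}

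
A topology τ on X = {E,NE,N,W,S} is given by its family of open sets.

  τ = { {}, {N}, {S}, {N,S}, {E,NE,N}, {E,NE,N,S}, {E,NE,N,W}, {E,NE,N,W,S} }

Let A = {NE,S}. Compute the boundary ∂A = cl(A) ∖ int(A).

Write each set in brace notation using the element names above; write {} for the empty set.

U open, U⊆A: {}, {S}. int(A) = ⋃ = {S}
X∖A={E,N,W}, int(X∖A)={N}, hence cl(A)={E,NE,W,S}
∂A: remove int from cl → {E,NE,W}

{E,NE,W}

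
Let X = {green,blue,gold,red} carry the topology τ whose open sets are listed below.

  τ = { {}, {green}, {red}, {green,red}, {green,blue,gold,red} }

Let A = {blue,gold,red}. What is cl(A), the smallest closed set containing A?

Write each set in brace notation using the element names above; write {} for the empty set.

{blue,gold,red}

X∖A={green}, int(X∖A)={green}, hence cl(A)={blue,gold,red}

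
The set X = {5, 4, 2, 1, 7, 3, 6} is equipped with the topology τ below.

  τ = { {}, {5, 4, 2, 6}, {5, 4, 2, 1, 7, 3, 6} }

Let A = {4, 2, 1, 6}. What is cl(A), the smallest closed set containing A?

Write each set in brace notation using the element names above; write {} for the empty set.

{5, 4, 2, 1, 7, 3, 6}

cl via duality: int({5, 7, 3}) = {}, so X∖{} = {5, 4, 2, 1, 7, 3, 6}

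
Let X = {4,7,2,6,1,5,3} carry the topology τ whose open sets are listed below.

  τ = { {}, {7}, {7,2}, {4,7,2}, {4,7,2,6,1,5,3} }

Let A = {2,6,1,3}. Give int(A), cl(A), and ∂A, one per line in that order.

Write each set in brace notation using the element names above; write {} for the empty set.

int(A) = {}
cl(A)  = {4,2,6,1,5,3}
∂A     = {4,2,6,1,5,3}

open subsets of A: {}; so int(A) = {}
closure: X∖int(X∖A) = X∖{7} = {4,2,6,1,5,3}
∂A = {4,2,6,1,5,3} minus {} = {4,2,6,1,5,3}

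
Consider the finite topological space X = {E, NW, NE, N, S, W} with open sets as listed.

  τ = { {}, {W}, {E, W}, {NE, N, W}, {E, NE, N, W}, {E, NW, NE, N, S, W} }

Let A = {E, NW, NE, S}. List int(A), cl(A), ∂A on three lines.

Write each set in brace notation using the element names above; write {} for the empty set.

U open, U⊆A: {}. int(A) = ⋃ = {}
X∖A={N, W}, int(X∖A)={W}, hence cl(A)={E, NW, NE, N, S}
∂A: remove int from cl → {E, NW, NE, N, S}

int(A) = {}
cl(A)  = {E, NW, NE, N, S}
∂A     = {E, NW, NE, N, S}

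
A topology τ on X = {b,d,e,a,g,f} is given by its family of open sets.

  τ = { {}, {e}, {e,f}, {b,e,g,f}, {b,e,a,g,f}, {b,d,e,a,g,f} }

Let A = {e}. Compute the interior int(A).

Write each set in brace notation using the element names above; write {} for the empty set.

{e}

interior: largest open inside A is {e} (from {}, {e})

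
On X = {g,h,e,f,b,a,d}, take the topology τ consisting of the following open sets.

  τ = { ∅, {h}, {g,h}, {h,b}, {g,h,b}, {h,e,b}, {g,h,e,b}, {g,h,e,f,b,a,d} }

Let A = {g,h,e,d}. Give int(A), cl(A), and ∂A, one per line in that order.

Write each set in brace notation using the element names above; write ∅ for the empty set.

opens ⊆ A: ∅, {h}, {g,h}; union → int = {g,h}
complement {f,b,a}; its interior ∅; cl(A) = X∖∅ = {g,h,e,f,b,a,d}
boundary = {g,h,e,f,b,a,d} ∖ {g,h} = {e,f,b,a,d}

int(A) = {g,h}
cl(A)  = {g,h,e,f,b,a,d}
∂A     = {e,f,b,a,d}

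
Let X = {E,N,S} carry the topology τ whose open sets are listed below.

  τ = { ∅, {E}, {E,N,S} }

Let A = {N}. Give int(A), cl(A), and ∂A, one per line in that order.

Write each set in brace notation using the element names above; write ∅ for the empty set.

U open, U⊆A: ∅. int(A) = ⋃ = ∅
X∖A={E,S}, int(X∖A)={E}, hence cl(A)={N,S}
∂A: remove int from cl → {N,S}

int(A) = ∅
cl(A)  = {N,S}
∂A     = {N,S}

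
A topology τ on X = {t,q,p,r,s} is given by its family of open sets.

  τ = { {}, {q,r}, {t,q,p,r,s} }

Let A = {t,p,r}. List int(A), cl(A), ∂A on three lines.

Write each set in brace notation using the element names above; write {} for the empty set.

interior: largest open inside A is {} (from {})
cl via duality: int({q,s}) = {}, so X∖{} = {t,q,p,r,s}
cl∖int = {t,q,p,r,s}

int(A) = {}
cl(A)  = {t,q,p,r,s}
∂A     = {t,q,p,r,s}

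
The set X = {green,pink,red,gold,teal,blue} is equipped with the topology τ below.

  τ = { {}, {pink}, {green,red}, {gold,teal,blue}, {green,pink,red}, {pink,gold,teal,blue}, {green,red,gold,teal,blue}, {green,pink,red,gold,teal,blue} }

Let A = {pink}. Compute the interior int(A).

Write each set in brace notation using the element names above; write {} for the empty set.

{pink}

open subsets of A: {}, {pink}; so int(A) = {pink}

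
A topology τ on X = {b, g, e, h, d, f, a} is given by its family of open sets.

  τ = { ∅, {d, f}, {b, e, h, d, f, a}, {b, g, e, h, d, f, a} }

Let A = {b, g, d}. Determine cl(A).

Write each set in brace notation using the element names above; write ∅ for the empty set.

{b, g, e, h, d, f, a}

X∖A={e, h, f, a}, int(X∖A)=∅, hence cl(A)={b, g, e, h, d, f, a}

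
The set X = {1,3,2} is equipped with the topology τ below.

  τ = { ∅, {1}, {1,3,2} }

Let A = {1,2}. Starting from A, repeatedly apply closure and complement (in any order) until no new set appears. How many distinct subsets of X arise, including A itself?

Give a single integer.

complement {3}; its interior ∅; cl(A) = X∖∅ = {1,3,2}
With k = closure, c = complement:
  1. A     = {1,2}
  2. kA    = {1,3,2}
  3. cA    = {3}
  4. ckA   = ∅
  5. kcA   = {3,2}
  6. ckcA  = {1}
k, c of each give nothing new

6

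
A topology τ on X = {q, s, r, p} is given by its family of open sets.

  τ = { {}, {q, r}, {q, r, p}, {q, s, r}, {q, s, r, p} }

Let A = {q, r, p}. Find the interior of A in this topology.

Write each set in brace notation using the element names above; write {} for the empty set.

{q, r, p}

interior: largest open inside A is {q, r, p} (from {}, {q, r}, {q, r, p})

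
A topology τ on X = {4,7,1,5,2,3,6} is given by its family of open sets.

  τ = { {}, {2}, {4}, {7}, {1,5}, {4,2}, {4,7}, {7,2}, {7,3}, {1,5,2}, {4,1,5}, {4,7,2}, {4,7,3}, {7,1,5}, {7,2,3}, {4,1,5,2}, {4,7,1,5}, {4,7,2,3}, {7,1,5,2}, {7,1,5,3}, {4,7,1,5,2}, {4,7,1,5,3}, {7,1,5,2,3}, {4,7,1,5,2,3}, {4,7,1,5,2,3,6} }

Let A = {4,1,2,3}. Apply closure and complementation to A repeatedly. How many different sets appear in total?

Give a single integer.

12

closure: X∖int(X∖A) = X∖{7} = {4,1,5,2,3,6}
Let k=closure and c=complement:
  1. A     = {4,1,2,3}
  2. kA    = {4,1,5,2,3,6}
  3. cA    = {7,5,6}
  4. ckA   = {7}
  5. kcA   = {7,1,5,3,6}
  6. kckA  = {7,3,6}
  7. ckcA  = {4,2}
  8. ckckA = {4,1,5,2}
  9. kckcA = {4,2,6}
  10. kckckA = {4,1,5,2,6}
  11. ckckcA = {7,1,5,3}
  12. ckckckA = {7,3}
— saturated at 12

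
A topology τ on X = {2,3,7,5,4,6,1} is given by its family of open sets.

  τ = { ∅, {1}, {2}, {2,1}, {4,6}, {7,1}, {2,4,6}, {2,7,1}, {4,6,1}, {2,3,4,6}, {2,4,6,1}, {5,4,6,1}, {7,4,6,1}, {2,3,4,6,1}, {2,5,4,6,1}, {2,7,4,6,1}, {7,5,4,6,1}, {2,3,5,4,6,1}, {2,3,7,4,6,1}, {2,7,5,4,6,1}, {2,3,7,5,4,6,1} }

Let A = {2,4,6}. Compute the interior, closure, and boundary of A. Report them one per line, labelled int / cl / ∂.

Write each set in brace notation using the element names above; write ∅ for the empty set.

interior: largest open inside A is {2,4,6} (from ∅, {2}, {4,6}, {2,4,6})
cl via duality: int({3,7,5,1}) = {7,1}, so X∖{7,1} = {2,3,5,4,6}
cl∖int = {3,5}

int(A) = {2,4,6}
cl(A)  = {2,3,5,4,6}
∂A     = {3,5}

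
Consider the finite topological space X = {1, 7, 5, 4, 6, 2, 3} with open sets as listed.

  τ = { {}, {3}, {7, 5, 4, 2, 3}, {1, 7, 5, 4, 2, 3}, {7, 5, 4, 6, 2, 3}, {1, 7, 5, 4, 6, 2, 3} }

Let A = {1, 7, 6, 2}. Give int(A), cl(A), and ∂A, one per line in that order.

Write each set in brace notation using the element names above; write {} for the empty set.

U open, U⊆A: {}. int(A) = ⋃ = {}
X∖A={5, 4, 3}, int(X∖A)={3}, hence cl(A)={1, 7, 5, 4, 6, 2}
∂A: remove int from cl → {1, 7, 5, 4, 6, 2}

int(A) = {}
cl(A)  = {1, 7, 5, 4, 6, 2}
∂A     = {1, 7, 5, 4, 6, 2}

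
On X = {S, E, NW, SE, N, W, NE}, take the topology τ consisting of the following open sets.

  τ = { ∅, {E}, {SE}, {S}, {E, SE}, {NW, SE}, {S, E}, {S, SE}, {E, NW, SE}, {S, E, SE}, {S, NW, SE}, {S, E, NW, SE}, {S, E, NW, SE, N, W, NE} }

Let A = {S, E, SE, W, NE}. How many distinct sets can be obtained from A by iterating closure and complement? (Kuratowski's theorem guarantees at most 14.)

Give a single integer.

complement {NW, N}; its interior ∅; cl(A) = X∖∅ = {S, E, NW, SE, N, W, NE}
With k = closure, c = complement:
  1. A     = {S, E, SE, W, NE}
  2. kA    = {S, E, NW, SE, N, W, NE}
  3. cA    = {NW, N}
  4. ckA   = ∅
  5. kcA   = {NW, N, W, NE}
  6. ckcA  = {S, E, SE}
k, c of each give nothing new

6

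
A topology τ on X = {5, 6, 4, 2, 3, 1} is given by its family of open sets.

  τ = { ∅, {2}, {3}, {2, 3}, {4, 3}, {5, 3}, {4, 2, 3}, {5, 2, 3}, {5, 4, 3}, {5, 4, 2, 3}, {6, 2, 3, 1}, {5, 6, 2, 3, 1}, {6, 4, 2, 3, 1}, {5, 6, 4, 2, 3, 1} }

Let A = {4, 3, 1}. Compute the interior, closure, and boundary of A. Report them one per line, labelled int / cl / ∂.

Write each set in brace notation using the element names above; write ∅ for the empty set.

interior: largest open inside A is {4, 3} (from ∅, {3}, {4, 3})
cl via duality: int({5, 6, 2}) = {2}, so X∖{2} = {5, 6, 4, 3, 1}
cl∖int = {5, 6, 1}

int(A) = {4, 3}
cl(A)  = {5, 6, 4, 3, 1}
∂A     = {5, 6, 1}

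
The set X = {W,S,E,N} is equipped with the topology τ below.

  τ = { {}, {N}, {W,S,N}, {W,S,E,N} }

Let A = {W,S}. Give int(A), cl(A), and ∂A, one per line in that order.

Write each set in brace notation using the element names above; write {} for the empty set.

open subsets of A: {}; so int(A) = {}
closure: X∖int(X∖A) = X∖{N} = {W,S,E}
∂A = {W,S,E} minus {} = {W,S,E}

int(A) = {}
cl(A)  = {W,S,E}
∂A     = {W,S,E}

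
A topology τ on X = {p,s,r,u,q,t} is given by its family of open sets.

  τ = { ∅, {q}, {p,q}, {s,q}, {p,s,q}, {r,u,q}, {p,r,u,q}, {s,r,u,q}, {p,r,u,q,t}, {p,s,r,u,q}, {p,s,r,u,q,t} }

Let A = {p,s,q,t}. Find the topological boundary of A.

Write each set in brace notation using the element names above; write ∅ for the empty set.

opens ⊆ A: ∅, {q}, {s,q}, {p,q}, {p,s,q}; union → int = {p,s,q}
complement {r,u}; its interior ∅; cl(A) = X∖∅ = {p,s,r,u,q,t}
boundary = {p,s,r,u,q,t} ∖ {p,s,q} = {r,u,t}

{r,u,t}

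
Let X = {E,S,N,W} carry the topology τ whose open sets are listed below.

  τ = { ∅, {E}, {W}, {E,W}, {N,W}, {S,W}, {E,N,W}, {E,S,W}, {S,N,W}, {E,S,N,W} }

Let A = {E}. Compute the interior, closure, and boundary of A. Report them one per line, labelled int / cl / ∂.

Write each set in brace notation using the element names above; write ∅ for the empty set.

interior: largest open inside A is {E} (from ∅, {E})
cl via duality: int({S,N,W}) = {S,N,W}, so X∖{S,N,W} = {E}
cl∖int = ∅

int(A) = {E}
cl(A)  = {E}
∂A     = ∅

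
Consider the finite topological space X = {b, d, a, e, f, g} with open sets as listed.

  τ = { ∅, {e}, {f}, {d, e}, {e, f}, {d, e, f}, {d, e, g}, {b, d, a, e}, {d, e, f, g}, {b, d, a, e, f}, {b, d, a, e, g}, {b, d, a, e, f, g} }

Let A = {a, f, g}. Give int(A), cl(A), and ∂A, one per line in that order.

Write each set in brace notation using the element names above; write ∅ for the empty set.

int(A) = {f}
cl(A)  = {b, a, f, g}
∂A     = {b, a, g}

U open, U⊆A: ∅, {f}. int(A) = ⋃ = {f}
X∖A={b, d, e}, int(X∖A)={d, e}, hence cl(A)={b, a, f, g}
∂A: remove int from cl → {b, a, g}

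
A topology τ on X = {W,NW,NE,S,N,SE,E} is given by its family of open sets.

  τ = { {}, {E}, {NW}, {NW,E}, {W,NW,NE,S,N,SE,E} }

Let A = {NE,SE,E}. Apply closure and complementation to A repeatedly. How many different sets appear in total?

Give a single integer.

6

complement {W,NW,S,N}; its interior {NW}; cl(A) = X∖{NW} = {W,NE,S,N,SE,E}
With k = closure, c = complement:
  1. A     = {NE,SE,E}
  2. kA    = {W,NE,S,N,SE,E}
  3. cA    = {W,NW,S,N}
  4. ckA   = {NW}
  5. kcA   = {W,NW,NE,S,N,SE}
  6. ckcA  = {E}
k, c of each give nothing new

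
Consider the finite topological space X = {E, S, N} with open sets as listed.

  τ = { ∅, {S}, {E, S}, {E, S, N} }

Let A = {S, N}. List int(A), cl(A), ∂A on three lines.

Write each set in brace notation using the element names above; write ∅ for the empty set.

U open, U⊆A: ∅, {S}. int(A) = ⋃ = {S}
X∖A={E}, int(X∖A)=∅, hence cl(A)={E, S, N}
∂A: remove int from cl → {E, N}

int(A) = {S}
cl(A)  = {E, S, N}
∂A     = {E, N}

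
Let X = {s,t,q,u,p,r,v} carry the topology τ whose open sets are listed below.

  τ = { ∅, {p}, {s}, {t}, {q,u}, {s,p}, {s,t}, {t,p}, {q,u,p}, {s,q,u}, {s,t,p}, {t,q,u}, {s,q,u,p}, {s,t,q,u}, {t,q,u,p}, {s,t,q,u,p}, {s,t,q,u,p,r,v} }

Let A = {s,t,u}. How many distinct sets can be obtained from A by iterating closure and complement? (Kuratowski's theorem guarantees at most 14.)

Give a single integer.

complement {q,p,r,v}; its interior {p}; cl(A) = X∖{p} = {s,t,q,u,r,v}
With k = closure, c = complement:
  1. A     = {s,t,u}
  2. kA    = {s,t,q,u,r,v}
  3. cA    = {q,p,r,v}
  4. ckA   = {p}
  5. kcA   = {q,u,p,r,v}
  6. kckA  = {p,r,v}
  7. ckcA  = {s,t}
  8. ckckA = {s,t,q,u}
  9. kckcA = {s,t,r,v}
  10. ckckcA = {q,u,p}
k, c of each give nothing new

10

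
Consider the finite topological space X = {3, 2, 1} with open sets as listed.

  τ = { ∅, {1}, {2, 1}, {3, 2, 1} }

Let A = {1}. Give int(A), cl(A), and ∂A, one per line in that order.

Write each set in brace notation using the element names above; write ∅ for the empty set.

open subsets of A: ∅, {1}; so int(A) = {1}
closure: X∖int(X∖A) = X∖∅ = {3, 2, 1}
∂A = {3, 2, 1} minus {1} = {3, 2}

int(A) = {1}
cl(A)  = {3, 2, 1}
∂A     = {3, 2}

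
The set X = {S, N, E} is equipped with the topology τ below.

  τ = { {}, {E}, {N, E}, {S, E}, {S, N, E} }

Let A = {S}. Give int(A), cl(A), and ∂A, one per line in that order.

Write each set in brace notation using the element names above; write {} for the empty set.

int(A) = {}
cl(A)  = {S}
∂A     = {S}

interior: largest open inside A is {} (from {})
cl via duality: int({N, E}) = {N, E}, so X∖{N, E} = {S}
cl∖int = {S}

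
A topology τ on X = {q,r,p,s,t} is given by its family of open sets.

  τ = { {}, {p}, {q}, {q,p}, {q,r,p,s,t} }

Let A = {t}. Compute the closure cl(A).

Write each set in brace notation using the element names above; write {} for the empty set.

{r,s,t}

cl via duality: int({q,r,p,s}) = {q,p}, so X∖{q,p} = {r,s,t}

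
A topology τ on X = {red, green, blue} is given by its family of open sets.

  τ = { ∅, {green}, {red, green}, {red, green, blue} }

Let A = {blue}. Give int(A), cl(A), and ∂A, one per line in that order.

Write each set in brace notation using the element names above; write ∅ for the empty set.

int(A) = ∅
cl(A)  = {blue}
∂A     = {blue}

open subsets of A: ∅; so int(A) = ∅
closure: X∖int(X∖A) = X∖{red, green} = {blue}
∂A = {blue} minus ∅ = {blue}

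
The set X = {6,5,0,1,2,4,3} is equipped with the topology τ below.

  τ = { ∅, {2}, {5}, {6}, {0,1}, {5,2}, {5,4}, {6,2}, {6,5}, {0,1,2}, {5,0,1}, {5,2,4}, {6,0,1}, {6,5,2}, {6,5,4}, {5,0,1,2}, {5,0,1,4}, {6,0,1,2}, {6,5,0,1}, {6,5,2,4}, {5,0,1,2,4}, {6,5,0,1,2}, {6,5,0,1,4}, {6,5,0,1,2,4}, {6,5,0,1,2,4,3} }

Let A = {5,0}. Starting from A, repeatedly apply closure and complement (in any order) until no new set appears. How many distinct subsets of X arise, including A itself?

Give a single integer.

closure: X∖int(X∖A) = X∖{6,2} = {5,0,1,4,3}
Let k=closure and c=complement:
  1. A     = {5,0}
  2. kA    = {5,0,1,4,3}
  3. cA    = {6,1,2,4,3}
  4. ckA   = {6,2}
  5. kcA   = {6,0,1,2,4,3}
  6. kckA  = {6,2,3}
  7. ckcA  = {5}
  8. ckckA = {5,0,1,4}
  9. kckcA = {5,4,3}
  10. ckckcA = {6,0,1,2}
  11. kckckcA = {6,0,1,2,3}
  12. ckckckcA = {5,4}
— saturated at 12

12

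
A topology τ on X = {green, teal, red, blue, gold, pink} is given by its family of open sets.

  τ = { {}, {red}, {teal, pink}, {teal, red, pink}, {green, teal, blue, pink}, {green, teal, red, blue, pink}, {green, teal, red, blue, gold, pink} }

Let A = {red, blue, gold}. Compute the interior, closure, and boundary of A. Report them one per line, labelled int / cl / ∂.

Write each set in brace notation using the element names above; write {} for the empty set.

U open, U⊆A: {}, {red}. int(A) = ⋃ = {red}
X∖A={green, teal, pink}, int(X∖A)={teal, pink}, hence cl(A)={green, red, blue, gold}
∂A: remove int from cl → {green, blue, gold}

int(A) = {red}
cl(A)  = {green, red, blue, gold}
∂A     = {green, blue, gold}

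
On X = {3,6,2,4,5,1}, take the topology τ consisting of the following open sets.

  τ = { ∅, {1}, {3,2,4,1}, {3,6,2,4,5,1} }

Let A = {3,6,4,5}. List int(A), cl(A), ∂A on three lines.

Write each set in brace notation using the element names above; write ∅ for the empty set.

open subsets of A: ∅; so int(A) = ∅
closure: X∖int(X∖A) = X∖{1} = {3,6,2,4,5}
∂A = {3,6,2,4,5} minus ∅ = {3,6,2,4,5}

int(A) = ∅
cl(A)  = {3,6,2,4,5}
∂A     = {3,6,2,4,5}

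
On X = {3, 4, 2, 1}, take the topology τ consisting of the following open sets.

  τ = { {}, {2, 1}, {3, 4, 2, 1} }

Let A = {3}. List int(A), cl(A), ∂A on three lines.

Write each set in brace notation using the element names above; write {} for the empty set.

interior: largest open inside A is {} (from {})
cl via duality: int({4, 2, 1}) = {2, 1}, so X∖{2, 1} = {3, 4}
cl∖int = {3, 4}

int(A) = {}
cl(A)  = {3, 4}
∂A     = {3, 4}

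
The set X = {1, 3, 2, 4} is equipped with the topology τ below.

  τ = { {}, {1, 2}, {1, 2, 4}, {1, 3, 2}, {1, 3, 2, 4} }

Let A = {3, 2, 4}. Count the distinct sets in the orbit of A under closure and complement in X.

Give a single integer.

closure: X∖int(X∖A) = X∖{} = {1, 3, 2, 4}
Let k=closure and c=complement:
  1. A     = {3, 2, 4}
  2. kA    = {1, 3, 2, 4}
  3. cA    = {1}
  4. ckA   = {}
— saturated at 4

4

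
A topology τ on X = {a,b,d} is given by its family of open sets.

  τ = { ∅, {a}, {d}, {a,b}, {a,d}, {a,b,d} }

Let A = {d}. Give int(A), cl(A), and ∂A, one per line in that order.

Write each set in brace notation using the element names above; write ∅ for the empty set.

int(A) = {d}
cl(A)  = {d}
∂A     = ∅

U open, U⊆A: ∅, {d}. int(A) = ⋃ = {d}
X∖A={a,b}, int(X∖A)={a,b}, hence cl(A)={d}
∂A: remove int from cl → ∅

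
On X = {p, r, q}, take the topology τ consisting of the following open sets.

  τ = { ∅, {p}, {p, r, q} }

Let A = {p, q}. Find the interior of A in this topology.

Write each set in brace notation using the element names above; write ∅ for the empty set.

interior: largest open inside A is {p} (from ∅, {p})

{p}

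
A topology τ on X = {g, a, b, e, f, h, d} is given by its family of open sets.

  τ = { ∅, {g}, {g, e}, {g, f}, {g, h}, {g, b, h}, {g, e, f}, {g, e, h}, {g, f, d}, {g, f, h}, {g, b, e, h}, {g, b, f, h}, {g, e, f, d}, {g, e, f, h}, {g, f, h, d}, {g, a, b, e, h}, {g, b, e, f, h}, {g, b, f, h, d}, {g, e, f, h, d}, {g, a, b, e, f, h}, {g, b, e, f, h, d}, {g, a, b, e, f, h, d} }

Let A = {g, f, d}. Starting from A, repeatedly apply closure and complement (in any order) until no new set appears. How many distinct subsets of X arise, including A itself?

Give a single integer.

cl via duality: int({a, b, e, h}) = ∅, so X∖∅ = {g, a, b, e, f, h, d}
Write k for closure, c for complement:
  1. A     = {g, f, d}
  2. kA    = {g, a, b, e, f, h, d}
  3. cA    = {a, b, e, h}
  4. ckA   = ∅
applying k or c yields no new set

4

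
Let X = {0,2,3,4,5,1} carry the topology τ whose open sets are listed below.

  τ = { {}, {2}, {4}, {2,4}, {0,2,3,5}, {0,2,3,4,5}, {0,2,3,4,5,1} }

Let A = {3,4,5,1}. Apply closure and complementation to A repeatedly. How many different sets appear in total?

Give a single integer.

closure: X∖int(X∖A) = X∖{2} = {0,3,4,5,1}
Let k=closure and c=complement:
  1. A     = {3,4,5,1}
  2. kA    = {0,3,4,5,1}
  3. cA    = {0,2}
  4. ckA   = {2}
  5. kcA   = {0,2,3,5,1}
  6. ckcA  = {4}
  7. kckcA = {4,1}
  8. ckckcA = {0,2,3,5}
— saturated at 8

8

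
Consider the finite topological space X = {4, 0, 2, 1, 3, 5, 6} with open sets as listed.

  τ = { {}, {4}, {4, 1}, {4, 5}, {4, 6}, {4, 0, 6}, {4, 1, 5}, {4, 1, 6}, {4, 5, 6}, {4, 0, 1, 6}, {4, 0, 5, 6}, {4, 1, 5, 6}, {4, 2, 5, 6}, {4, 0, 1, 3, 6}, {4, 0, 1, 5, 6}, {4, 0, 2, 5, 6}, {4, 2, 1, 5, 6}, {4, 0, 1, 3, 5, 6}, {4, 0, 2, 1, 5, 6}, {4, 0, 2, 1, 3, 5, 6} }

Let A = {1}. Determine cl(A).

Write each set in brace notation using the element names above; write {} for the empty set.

{1, 3}

closure: X∖int(X∖A) = X∖{4, 0, 2, 5, 6} = {1, 3}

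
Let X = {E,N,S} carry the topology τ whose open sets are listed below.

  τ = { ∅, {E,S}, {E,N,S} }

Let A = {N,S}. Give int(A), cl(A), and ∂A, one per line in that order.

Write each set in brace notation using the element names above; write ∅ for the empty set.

int(A) = ∅
cl(A)  = {E,N,S}
∂A     = {E,N,S}

open subsets of A: ∅; so int(A) = ∅
closure: X∖int(X∖A) = X∖∅ = {E,N,S}
∂A = {E,N,S} minus ∅ = {E,N,S}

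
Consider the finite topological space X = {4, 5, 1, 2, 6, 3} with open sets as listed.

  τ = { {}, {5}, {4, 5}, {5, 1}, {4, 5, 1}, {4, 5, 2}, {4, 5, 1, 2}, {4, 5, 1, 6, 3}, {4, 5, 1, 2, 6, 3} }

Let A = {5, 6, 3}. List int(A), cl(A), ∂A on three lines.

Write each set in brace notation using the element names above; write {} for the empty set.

int(A) = {5}
cl(A)  = {4, 5, 1, 2, 6, 3}
∂A     = {4, 1, 2, 6, 3}

U open, U⊆A: {}, {5}. int(A) = ⋃ = {5}
X∖A={4, 1, 2}, int(X∖A)={}, hence cl(A)={4, 5, 1, 2, 6, 3}
∂A: remove int from cl → {4, 1, 2, 6, 3}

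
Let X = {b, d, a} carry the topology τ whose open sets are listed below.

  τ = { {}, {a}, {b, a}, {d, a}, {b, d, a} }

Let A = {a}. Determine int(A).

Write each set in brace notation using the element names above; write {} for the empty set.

interior: largest open inside A is {a} (from {}, {a})

{a}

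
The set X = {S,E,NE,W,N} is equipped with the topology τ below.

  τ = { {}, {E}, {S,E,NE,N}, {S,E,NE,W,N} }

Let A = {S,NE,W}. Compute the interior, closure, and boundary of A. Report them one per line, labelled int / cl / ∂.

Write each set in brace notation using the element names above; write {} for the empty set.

interior: largest open inside A is {} (from {})
cl via duality: int({E,N}) = {E}, so X∖{E} = {S,NE,W,N}
cl∖int = {S,NE,W,N}

int(A) = {}
cl(A)  = {S,NE,W,N}
∂A     = {S,NE,W,N}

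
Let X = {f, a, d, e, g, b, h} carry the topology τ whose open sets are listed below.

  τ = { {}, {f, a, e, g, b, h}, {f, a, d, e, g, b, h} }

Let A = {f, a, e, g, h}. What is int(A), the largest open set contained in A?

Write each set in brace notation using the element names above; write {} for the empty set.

{}

interior: largest open inside A is {} (from {})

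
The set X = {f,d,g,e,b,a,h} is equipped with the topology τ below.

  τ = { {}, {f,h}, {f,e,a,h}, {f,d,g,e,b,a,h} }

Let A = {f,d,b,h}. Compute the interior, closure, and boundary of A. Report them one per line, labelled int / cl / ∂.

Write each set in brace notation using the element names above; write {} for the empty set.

int(A) = {f,h}
cl(A)  = {f,d,g,e,b,a,h}
∂A     = {d,g,e,b,a}

open subsets of A: {}, {f,h}; so int(A) = {f,h}
closure: X∖int(X∖A) = X∖{} = {f,d,g,e,b,a,h}
∂A = {f,d,g,e,b,a,h} minus {f,h} = {d,g,e,b,a}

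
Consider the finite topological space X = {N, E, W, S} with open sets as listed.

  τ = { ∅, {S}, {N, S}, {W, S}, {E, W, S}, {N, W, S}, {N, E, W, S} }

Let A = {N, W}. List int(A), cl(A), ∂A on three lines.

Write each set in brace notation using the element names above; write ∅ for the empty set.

int(A) = ∅
cl(A)  = {N, E, W}
∂A     = {N, E, W}

open subsets of A: ∅; so int(A) = ∅
closure: X∖int(X∖A) = X∖{S} = {N, E, W}
∂A = {N, E, W} minus ∅ = {N, E, W}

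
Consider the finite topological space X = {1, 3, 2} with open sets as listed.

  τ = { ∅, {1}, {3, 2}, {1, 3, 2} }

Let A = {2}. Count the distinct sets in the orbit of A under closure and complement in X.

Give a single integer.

6

closure: X∖int(X∖A) = X∖{1} = {3, 2}
Let k=closure and c=complement:
  1. A     = {2}
  2. kA    = {3, 2}
  3. cA    = {1, 3}
  4. ckA   = {1}
  5. kcA   = {1, 3, 2}
  6. ckcA  = ∅
— saturated at 6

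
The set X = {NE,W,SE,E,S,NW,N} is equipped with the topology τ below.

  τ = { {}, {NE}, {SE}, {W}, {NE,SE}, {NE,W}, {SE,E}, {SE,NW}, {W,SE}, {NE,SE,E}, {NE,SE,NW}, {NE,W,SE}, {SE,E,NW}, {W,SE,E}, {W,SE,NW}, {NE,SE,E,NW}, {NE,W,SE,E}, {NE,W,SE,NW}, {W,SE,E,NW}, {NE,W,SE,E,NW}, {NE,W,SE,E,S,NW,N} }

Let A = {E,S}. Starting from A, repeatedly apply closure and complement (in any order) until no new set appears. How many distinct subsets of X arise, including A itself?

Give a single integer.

complement {NE,W,SE,NW,N}; its interior {NE,W,SE,NW}; cl(A) = X∖{NE,W,SE,NW} = {E,S,N}
With k = closure, c = complement:
  1. A     = {E,S}
  2. kA    = {E,S,N}
  3. cA    = {NE,W,SE,NW,N}
  4. ckA   = {NE,W,SE,NW}
  5. kcA   = {NE,W,SE,E,S,NW,N}
  6. ckcA  = {}
k, c of each give nothing new

6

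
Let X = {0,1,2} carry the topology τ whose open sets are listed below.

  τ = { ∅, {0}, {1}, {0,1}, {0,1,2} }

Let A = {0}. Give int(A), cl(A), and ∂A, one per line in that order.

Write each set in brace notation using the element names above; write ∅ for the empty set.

int(A) = {0}
cl(A)  = {0,2}
∂A     = {2}

opens ⊆ A: ∅, {0}; union → int = {0}
complement {1,2}; its interior {1}; cl(A) = X∖{1} = {0,2}
boundary = {0,2} ∖ {0} = {2}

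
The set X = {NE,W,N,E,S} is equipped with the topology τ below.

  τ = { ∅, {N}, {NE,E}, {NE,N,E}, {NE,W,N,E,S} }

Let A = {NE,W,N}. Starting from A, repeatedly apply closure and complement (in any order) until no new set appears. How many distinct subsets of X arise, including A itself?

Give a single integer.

8

X∖A={E,S}, int(X∖A)=∅, hence cl(A)={NE,W,N,E,S}
Orbit (k=closure, c=complement):
  1. A     = {NE,W,N}
  2. kA    = {NE,W,N,E,S}
  3. cA    = {E,S}
  4. ckA   = ∅
  5. kcA   = {NE,W,E,S}
  6. ckcA  = {N}
  7. kckcA = {W,N,S}
  8. ckckcA = {NE,E}
(closed under both — stop)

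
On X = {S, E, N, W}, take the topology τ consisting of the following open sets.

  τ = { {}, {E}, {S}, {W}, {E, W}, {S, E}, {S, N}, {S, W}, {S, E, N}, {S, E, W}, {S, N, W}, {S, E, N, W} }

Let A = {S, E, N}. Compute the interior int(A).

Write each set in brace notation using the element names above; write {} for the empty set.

{S, E, N}

interior: largest open inside A is {S, E, N} (from {}, {S}, {E}, {S, N}, {S, E}, {S, E, N})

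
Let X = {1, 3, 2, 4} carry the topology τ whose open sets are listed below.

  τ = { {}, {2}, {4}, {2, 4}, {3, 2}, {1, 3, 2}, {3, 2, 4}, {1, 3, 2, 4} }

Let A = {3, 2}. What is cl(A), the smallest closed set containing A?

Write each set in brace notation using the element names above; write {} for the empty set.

{1, 3, 2}

closure: X∖int(X∖A) = X∖{4} = {1, 3, 2}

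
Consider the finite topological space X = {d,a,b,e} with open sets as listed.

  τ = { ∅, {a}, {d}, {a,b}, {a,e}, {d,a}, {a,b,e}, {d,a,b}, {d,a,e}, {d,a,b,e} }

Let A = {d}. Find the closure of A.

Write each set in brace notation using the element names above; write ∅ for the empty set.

complement {a,b,e}; its interior {a,b,e}; cl(A) = X∖{a,b,e} = {d}

{d}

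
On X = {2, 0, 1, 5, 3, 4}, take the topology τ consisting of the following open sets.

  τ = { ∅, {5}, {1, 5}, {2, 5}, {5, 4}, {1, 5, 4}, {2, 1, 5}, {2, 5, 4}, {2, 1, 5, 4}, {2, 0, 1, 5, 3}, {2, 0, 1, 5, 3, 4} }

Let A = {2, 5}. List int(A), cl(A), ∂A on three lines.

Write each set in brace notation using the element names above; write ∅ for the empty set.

opens ⊆ A: ∅, {5}, {2, 5}; union → int = {2, 5}
complement {0, 1, 3, 4}; its interior ∅; cl(A) = X∖∅ = {2, 0, 1, 5, 3, 4}
boundary = {2, 0, 1, 5, 3, 4} ∖ {2, 5} = {0, 1, 3, 4}

int(A) = {2, 5}
cl(A)  = {2, 0, 1, 5, 3, 4}
∂A     = {0, 1, 3, 4}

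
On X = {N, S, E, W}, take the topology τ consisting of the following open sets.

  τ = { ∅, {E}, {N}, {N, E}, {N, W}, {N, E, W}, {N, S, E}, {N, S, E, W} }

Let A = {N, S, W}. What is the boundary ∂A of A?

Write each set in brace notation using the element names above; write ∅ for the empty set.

interior: largest open inside A is {N, W} (from ∅, {N}, {N, W})
cl via duality: int({E}) = {E}, so X∖{E} = {N, S, W}
cl∖int = {S}

{S}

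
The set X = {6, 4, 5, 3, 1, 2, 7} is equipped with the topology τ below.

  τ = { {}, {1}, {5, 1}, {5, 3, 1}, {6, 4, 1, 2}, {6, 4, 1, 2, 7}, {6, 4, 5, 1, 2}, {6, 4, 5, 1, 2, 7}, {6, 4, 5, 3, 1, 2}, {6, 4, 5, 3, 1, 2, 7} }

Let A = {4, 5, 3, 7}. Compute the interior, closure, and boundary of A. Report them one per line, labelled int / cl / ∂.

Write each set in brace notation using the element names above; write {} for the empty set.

int(A) = {}
cl(A)  = {6, 4, 5, 3, 2, 7}
∂A     = {6, 4, 5, 3, 2, 7}

opens ⊆ A: {}; union → int = {}
complement {6, 1, 2}; its interior {1}; cl(A) = X∖{1} = {6, 4, 5, 3, 2, 7}
boundary = {6, 4, 5, 3, 2, 7} ∖ {} = {6, 4, 5, 3, 2, 7}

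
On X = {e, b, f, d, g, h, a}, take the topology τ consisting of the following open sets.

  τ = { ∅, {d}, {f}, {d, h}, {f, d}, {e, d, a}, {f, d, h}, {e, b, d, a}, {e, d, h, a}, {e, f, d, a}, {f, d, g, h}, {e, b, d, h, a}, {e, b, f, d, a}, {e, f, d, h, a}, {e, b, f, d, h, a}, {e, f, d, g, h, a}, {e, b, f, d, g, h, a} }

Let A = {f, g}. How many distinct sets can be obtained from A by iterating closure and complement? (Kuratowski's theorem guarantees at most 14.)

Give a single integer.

cl via duality: int({e, b, d, h, a}) = {e, b, d, h, a}, so X∖{e, b, d, h, a} = {f, g}
Write k for closure, c for complement:
  1. A     = {f, g}
  2. cA    = {e, b, d, h, a}
  3. kcA   = {e, b, d, g, h, a}
  4. ckcA  = {f}
applying k or c yields no new set

4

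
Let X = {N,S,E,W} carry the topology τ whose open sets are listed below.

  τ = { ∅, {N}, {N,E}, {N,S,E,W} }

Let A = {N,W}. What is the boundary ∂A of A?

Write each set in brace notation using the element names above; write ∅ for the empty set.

{S,E,W}

opens ⊆ A: ∅, {N}; union → int = {N}
complement {S,E}; its interior ∅; cl(A) = X∖∅ = {N,S,E,W}
boundary = {N,S,E,W} ∖ {N} = {S,E,W}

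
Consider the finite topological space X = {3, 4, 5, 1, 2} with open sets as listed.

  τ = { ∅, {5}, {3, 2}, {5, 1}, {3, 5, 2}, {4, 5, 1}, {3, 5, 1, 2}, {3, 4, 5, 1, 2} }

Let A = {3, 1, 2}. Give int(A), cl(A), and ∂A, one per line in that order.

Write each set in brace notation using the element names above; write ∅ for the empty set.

open subsets of A: ∅, {3, 2}; so int(A) = {3, 2}
closure: X∖int(X∖A) = X∖{5} = {3, 4, 1, 2}
∂A = {3, 4, 1, 2} minus {3, 2} = {4, 1}

int(A) = {3, 2}
cl(A)  = {3, 4, 1, 2}
∂A     = {4, 1}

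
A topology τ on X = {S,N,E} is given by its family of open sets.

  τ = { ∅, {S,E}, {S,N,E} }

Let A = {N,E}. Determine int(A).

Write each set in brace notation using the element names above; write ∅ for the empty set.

∅

open subsets of A: ∅; so int(A) = ∅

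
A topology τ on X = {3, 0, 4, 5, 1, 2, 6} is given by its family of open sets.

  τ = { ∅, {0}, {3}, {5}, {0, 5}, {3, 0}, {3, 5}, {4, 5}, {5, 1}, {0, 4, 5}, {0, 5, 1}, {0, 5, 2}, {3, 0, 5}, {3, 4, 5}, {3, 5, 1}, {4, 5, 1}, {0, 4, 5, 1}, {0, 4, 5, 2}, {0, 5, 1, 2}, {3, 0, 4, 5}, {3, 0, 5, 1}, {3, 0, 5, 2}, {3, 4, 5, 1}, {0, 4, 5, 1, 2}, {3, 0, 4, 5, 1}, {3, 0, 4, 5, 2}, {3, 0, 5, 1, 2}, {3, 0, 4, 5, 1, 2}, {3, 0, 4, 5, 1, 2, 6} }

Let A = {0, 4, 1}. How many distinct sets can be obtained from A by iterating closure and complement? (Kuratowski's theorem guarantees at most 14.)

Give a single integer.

8

X∖A={3, 5, 2, 6}, int(X∖A)={3, 5}, hence cl(A)={0, 4, 1, 2, 6}
Orbit (k=closure, c=complement):
  1. A     = {0, 4, 1}
  2. kA    = {0, 4, 1, 2, 6}
  3. cA    = {3, 5, 2, 6}
  4. ckA   = {3, 5}
  5. kcA   = {3, 4, 5, 1, 2, 6}
  6. ckcA  = {0}
  7. kckcA = {0, 2, 6}
  8. ckckcA = {3, 4, 5, 1}
(closed under both — stop)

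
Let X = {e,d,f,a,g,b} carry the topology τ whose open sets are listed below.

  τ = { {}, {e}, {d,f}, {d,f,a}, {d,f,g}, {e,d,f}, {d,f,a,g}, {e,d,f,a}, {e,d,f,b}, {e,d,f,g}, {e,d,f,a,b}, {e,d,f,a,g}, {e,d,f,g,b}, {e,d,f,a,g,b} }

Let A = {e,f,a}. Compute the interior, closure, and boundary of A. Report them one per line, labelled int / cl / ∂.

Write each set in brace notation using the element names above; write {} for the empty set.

interior: largest open inside A is {e} (from {}, {e})
cl via duality: int({d,g,b}) = {}, so X∖{} = {e,d,f,a,g,b}
cl∖int = {d,f,a,g,b}

int(A) = {e}
cl(A)  = {e,d,f,a,g,b}
∂A     = {d,f,a,g,b}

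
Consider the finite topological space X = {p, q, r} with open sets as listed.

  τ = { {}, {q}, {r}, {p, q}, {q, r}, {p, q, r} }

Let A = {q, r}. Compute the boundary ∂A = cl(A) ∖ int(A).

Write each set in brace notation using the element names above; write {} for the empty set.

{p}

opens ⊆ A: {}, {q}, {r}, {q, r}; union → int = {q, r}
complement {p}; its interior {}; cl(A) = X∖{} = {p, q, r}
boundary = {p, q, r} ∖ {q, r} = {p}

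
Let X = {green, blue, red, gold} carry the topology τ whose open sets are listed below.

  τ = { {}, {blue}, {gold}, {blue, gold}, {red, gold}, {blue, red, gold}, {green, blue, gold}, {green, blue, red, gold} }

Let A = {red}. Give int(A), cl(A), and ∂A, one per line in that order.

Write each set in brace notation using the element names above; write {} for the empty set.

opens ⊆ A: {}; union → int = {}
complement {green, blue, gold}; its interior {green, blue, gold}; cl(A) = X∖{green, blue, gold} = {red}
boundary = {red} ∖ {} = {red}

int(A) = {}
cl(A)  = {red}
∂A     = {red}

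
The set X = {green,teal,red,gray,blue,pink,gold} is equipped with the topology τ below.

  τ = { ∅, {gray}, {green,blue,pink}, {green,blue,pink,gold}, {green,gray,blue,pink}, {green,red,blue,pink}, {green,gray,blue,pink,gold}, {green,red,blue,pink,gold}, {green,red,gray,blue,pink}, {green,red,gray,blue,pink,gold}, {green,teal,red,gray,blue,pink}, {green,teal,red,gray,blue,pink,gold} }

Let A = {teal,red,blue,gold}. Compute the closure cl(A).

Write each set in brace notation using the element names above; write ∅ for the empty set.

X∖A={green,gray,pink}, int(X∖A)={gray}, hence cl(A)={green,teal,red,blue,pink,gold}

{green,teal,red,blue,pink,gold}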